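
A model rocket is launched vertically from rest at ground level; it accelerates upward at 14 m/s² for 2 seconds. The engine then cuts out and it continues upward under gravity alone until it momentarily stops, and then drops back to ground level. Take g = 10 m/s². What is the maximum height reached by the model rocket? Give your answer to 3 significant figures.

67.2 m

Phase 1 (powered ascent): v₀ = 0 m/s, a = 14 m/s².
v = v₀ + at = 0 + (14)(2) = 28.0 m/s
Δx = v₀t + ½at² = 0·2 + 0.5·14·2² = 28.0 m

Phase 2 (coasting upward): v₀ = 28.0 m/s, a = -10 m/s².
v = v₀ + at → t = (0 − 28.0) / -10 = 2.80 s
v² = v₀² + 2aΔx → Δx = (0² − 28.0²)/(2·-10) = 39.2 m
Maximum height = 28.0 + 39.2 = 67.2 m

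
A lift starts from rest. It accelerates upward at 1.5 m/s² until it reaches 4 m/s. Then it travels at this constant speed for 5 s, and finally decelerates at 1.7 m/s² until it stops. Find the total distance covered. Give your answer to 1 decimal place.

30.0 m

Phase 1 (accelerating): v₀ = 0 m/s, a = 1.5 m/s².
v = v₀ + at → t = (4 − 0) / 1.5 = 2.67 s
v² = v₀² + 2aΔx → Δx = (4² − 0²)/(2·1.5) = 5.33 m

Phase 2 (constant speed): v₀ = 4.00 m/s, a = 0 m/s².
v = v₀ + at = 4.00 + (0)(5) = 4.00 m/s
Δx = v₀t + ½at² = 4.00·5 + 0.5·0·5² = 20.0 m

Phase 3 (decelerating): v₀ = 4.00 m/s, a = -1.7 m/s².
v = v₀ + at → t = (0 − 4.00) / -1.7 = 2.35 s
v² = v₀² + 2aΔx → Δx = (0² − 4.00²)/(2·-1.7) = 4.71 m
Total distance = 5.33 + 20.0 + 4.71 = 30.0 m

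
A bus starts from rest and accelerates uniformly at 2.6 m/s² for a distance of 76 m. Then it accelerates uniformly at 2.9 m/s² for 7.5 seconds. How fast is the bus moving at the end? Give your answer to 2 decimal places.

Phase 1 (accelerating): v₀ = 0 m/s, a = 2.6 m/s².
v² = v₀² + 2aΔx = 0² + 2·2.6·76 = 395 → v = 19.9 m/s
t = (v − v₀)/a = (19.9 − 0)/2.6 = 7.65 s

Phase 2 (accelerating): v₀ = 19.9 m/s, a = 2.9 m/s².
v = v₀ + at = 19.9 + (2.9)(7.5) = 41.6 m/s
Δx = v₀t + ½at² = 19.9·7.5 + 0.5·2.9·7.5² = 231 m
Final speed = 41.6 m/s

41.63 m/s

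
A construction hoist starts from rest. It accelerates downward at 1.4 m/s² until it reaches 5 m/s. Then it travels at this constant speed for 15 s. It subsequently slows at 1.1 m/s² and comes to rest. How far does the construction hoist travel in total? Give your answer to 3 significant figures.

95.3 m

Phase 1 (accelerating): v₀ = 0 m/s, a = 1.4 m/s².
v = v₀ + at → t = (5 − 0) / 1.4 = 3.57 s
v² = v₀² + 2aΔx → Δx = (5² − 0²)/(2·1.4) = 8.93 m

Phase 2 (constant speed): v₀ = 5.00 m/s, a = 0 m/s².
v = v₀ + at = 5.00 + (0)(15) = 5.00 m/s
Δx = v₀t + ½at² = 5.00·15 + 0.5·0·15² = 75.0 m

Phase 3 (decelerating): v₀ = 5.00 m/s, a = -1.1 m/s².
v = v₀ + at → t = (0 − 5.00) / -1.1 = 4.55 s
v² = v₀² + 2aΔx → Δx = (0² − 5.00²)/(2·-1.1) = 11.4 m
Total distance = 8.93 + 75.0 + 11.4 = 95.3 m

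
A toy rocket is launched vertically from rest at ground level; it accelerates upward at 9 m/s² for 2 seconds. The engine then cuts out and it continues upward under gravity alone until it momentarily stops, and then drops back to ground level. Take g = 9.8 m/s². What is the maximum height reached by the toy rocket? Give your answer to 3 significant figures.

Phase 1 (powered ascent): v₀ = 0 m/s, a = 9 m/s².
v = v₀ + at = 0 + (9)(2) = 18.0 m/s
Δx = v₀t + ½at² = 0·2 + 0.5·9·2² = 18.0 m

Phase 2 (coasting upward): v₀ = 18.0 m/s, a = -9.8 m/s².
v = v₀ + at → t = (0 − 18.0) / -9.8 = 1.84 s
v² = v₀² + 2aΔx → Δx = (0² − 18.0²)/(2·-9.8) = 16.5 m
Maximum height = 18.0 + 16.5 = 34.5 m

34.5 m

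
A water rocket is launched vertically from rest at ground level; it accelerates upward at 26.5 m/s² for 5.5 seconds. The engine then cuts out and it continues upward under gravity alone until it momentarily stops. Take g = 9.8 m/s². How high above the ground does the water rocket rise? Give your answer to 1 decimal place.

1484.6 m

Phase 1 (powered ascent): v₀ = 0 m/s, a = 26.5 m/s².
v = v₀ + at = 0 + (26.5)(5.5) = 146 m/s
Δx = v₀t + ½at² = 0·5.5 + 0.5·26.5·5.5² = 401 m

Phase 2 (coasting upward): v₀ = 146 m/s, a = -9.8 m/s².
v = v₀ + at → t = (0 − 146) / -9.8 = 14.9 s
v² = v₀² + 2aΔx → Δx = (0² − 146²)/(2·-9.8) = 1080 m
Maximum height = 401 + 1080 = 1480 m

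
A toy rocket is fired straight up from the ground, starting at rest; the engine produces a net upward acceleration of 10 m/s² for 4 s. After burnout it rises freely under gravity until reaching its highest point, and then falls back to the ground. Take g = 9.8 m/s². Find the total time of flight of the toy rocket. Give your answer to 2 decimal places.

Phase 1 (powered ascent): v₀ = 0 m/s, a = 10 m/s².
v = v₀ + at = 0 + (10)(4) = 40.0 m/s
Δx = v₀t + ½at² = 0·4 + 0.5·10·4² = 80.0 m

Phase 2 (coasting upward): v₀ = 40.0 m/s, a = -9.8 m/s².
v = v₀ + at → t = (0 − 40.0) / -9.8 = 4.08 s
v² = v₀² + 2aΔx → Δx = (0² − 40.0²)/(2·-9.8) = 81.6 m

Phase 3 (free fall): v₀ = 0 m/s, a = -9.8 m/s².
Falls 162 m from rest: t = √(2·162/9.8) = 5.74 s; v = g·t = 56.3 m/s.
Total time = 4.00 + 4.08 + 5.74 = 13.8 s

13.82 s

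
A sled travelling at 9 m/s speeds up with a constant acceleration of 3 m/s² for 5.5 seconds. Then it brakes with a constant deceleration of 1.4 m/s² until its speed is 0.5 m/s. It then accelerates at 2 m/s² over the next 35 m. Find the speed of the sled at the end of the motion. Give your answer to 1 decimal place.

Phase 1 (accelerating): v₀ = 9.00 m/s, a = 3 m/s².
v = v₀ + at = 9.00 + (3)(5.5) = 25.5 m/s
Δx = v₀t + ½at² = 9.00·5.5 + 0.5·3·5.5² = 94.9 m

Phase 2 (decelerating): v₀ = 25.5 m/s, a = -1.4 m/s².
v = v₀ + at → t = (0.5 − 25.5) / -1.4 = 17.9 s
v² = v₀² + 2aΔx → Δx = (0.5² − 25.5²)/(2·-1.4) = 232 m

Phase 3 (accelerating): v₀ = 0.500 m/s, a = 2 m/s².
v² = v₀² + 2aΔx = 0.500² + 2·2·35 = 140 → v = 11.8 m/s
t = (v − v₀)/a = (11.8 − 0.500)/2 = 5.67 s
Final speed = 11.8 m/s

11.8 m/s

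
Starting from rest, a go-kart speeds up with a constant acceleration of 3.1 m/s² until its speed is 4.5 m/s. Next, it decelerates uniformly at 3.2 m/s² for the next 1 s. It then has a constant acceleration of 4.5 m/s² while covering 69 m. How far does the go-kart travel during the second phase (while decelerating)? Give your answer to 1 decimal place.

2.9 m

Phase 1 (accelerating): v₀ = 0 m/s, a = 3.1 m/s².
v = v₀ + at → t = (4.5 − 0) / 3.1 = 1.45 s
v² = v₀² + 2aΔx → Δx = (4.5² − 0²)/(2·3.1) = 3.27 m

Phase 2 (decelerating): v₀ = 4.50 m/s, a = -3.2 m/s².
v = v₀ + at = 4.50 + (-3.2)(1) = 1.30 m/s
Δx = v₀t + ½at² = 4.50·1 + 0.5·-3.2·1² = 2.90 m
Distance in phase 2 = 2.90 m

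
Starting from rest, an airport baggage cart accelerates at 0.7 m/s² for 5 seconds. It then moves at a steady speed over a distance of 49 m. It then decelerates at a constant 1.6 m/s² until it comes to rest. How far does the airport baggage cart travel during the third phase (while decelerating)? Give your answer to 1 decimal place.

3.8 m

Phase 1 (accelerating): v₀ = 0 m/s, a = 0.7 m/s².
v = v₀ + at = 0 + (0.7)(5) = 3.50 m/s
Δx = v₀t + ½at² = 0·5 + 0.5·0.7·5² = 8.75 m

Phase 2 (constant speed): v₀ = 3.50 m/s, a = 0 m/s².
Constant speed: t = d/v = 49/3.50 = 14.0 s

Phase 3 (decelerating): v₀ = 3.50 m/s, a = -1.6 m/s².
v = v₀ + at → t = (0 − 3.50) / -1.6 = 2.19 s
v² = v₀² + 2aΔx → Δx = (0² − 3.50²)/(2·-1.6) = 3.83 m
Distance in phase 3 = 3.83 m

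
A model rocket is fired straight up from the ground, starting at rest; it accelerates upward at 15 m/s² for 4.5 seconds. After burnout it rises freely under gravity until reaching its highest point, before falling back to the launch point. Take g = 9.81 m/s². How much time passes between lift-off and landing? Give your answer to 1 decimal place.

20.2 s

Phase 1 (powered ascent): v₀ = 0 m/s, a = 15 m/s².
v = v₀ + at = 0 + (15)(4.5) = 67.5 m/s
Δx = v₀t + ½at² = 0·4.5 + 0.5·15·4.5² = 152 m

Phase 2 (coasting upward): v₀ = 67.5 m/s, a = -9.81 m/s².
v = v₀ + at → t = (0 − 67.5) / -9.81 = 6.88 s
v² = v₀² + 2aΔx → Δx = (0² − 67.5²)/(2·-9.81) = 232 m

Phase 3 (free fall): v₀ = 0 m/s, a = -9.81 m/s².
Falls 384 m from rest: t = √(2·384/9.81) = 8.85 s; v = g·t = 86.8 m/s.
Total time = 4.50 + 6.88 + 8.85 = 20.2 s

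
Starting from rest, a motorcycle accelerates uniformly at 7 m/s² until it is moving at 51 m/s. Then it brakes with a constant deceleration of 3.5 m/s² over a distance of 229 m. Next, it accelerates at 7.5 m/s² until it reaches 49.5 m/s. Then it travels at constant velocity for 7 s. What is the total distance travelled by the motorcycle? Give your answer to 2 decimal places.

858.10 m

Phase 1 (accelerating): v₀ = 0 m/s, a = 7 m/s².
v = v₀ + at → t = (51 − 0) / 7 = 7.29 s
v² = v₀² + 2aΔx → Δx = (51² − 0²)/(2·7) = 186 m

Phase 2 (decelerating): v₀ = 51.0 m/s, a = -3.5 m/s².
v² = v₀² + 2aΔx = 51.0² + 2·-3.5·229 = 998 → v = 31.6 m/s
t = (v − v₀)/a = (31.6 − 51.0)/-3.5 = 5.55 s

Phase 3 (accelerating): v₀ = 31.6 m/s, a = 7.5 m/s².
v = v₀ + at → t = (49.5 − 31.6) / 7.5 = 2.39 s
v² = v₀² + 2aΔx → Δx = (49.5² − 31.6²)/(2·7.5) = 96.8 m

Phase 4 (constant speed): v₀ = 49.5 m/s, a = 0 m/s².
v = v₀ + at = 49.5 + (0)(7) = 49.5 m/s
Δx = v₀t + ½at² = 49.5·7 + 0.5·0·7² = 346 m
Total distance = 186 + 229 + 96.8 + 346 = 858 m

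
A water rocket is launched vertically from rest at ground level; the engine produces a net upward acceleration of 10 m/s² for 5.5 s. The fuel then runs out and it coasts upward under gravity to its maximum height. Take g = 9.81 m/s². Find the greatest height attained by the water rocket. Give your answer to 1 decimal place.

305.4 m

Phase 1 (powered ascent): v₀ = 0 m/s, a = 10 m/s².
v = v₀ + at = 0 + (10)(5.5) = 55.0 m/s
Δx = v₀t + ½at² = 0·5.5 + 0.5·10·5.5² = 151 m

Phase 2 (coasting upward): v₀ = 55.0 m/s, a = -9.81 m/s².
v = v₀ + at → t = (0 − 55.0) / -9.81 = 5.61 s
v² = v₀² + 2aΔx → Δx = (0² − 55.0²)/(2·-9.81) = 154 m
Maximum height = 151 + 154 = 305 m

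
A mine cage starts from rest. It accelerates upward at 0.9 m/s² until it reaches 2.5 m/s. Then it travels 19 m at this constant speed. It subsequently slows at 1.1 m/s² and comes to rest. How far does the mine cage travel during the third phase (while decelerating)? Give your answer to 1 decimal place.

2.8 m

Phase 1 (accelerating): v₀ = 0 m/s, a = 0.9 m/s².
v = v₀ + at → t = (2.5 − 0) / 0.9 = 2.78 s
v² = v₀² + 2aΔx → Δx = (2.5² − 0²)/(2·0.9) = 3.47 m

Phase 2 (constant speed): v₀ = 2.50 m/s, a = 0 m/s².
Constant speed: t = d/v = 19/2.50 = 7.60 s

Phase 3 (decelerating): v₀ = 2.50 m/s, a = -1.1 m/s².
v = v₀ + at → t = (0 − 2.50) / -1.1 = 2.27 s
v² = v₀² + 2aΔx → Δx = (0² − 2.50²)/(2·-1.1) = 2.84 m
Distance in phase 3 = 2.84 m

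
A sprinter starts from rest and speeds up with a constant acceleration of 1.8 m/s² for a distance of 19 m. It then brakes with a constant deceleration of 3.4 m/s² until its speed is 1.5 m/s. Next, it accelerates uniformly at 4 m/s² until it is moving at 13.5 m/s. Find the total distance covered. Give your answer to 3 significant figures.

51.2 m

Phase 1 (accelerating): v₀ = 0 m/s, a = 1.8 m/s².
v² = v₀² + 2aΔx = 0² + 2·1.8·19 = 68.4 → v = 8.27 m/s
t = (v − v₀)/a = (8.27 − 0)/1.8 = 4.59 s

Phase 2 (decelerating): v₀ = 8.27 m/s, a = -3.4 m/s².
v = v₀ + at → t = (1.5 − 8.27) / -3.4 = 1.99 s
v² = v₀² + 2aΔx → Δx = (1.5² − 8.27²)/(2·-3.4) = 9.73 m

Phase 3 (accelerating): v₀ = 1.50 m/s, a = 4 m/s².
v = v₀ + at → t = (13.5 − 1.50) / 4 = 3.00 s
v² = v₀² + 2aΔx → Δx = (13.5² − 1.50²)/(2·4) = 22.5 m
Total distance = 19.0 + 9.73 + 22.5 = 51.2 m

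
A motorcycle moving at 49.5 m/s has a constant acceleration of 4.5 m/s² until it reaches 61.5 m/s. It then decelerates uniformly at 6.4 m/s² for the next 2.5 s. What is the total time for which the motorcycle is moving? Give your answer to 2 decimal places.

5.17 s

Phase 1 (accelerating): v₀ = 49.5 m/s, a = 4.5 m/s².
v = v₀ + at → t = (61.5 − 49.5) / 4.5 = 2.67 s
v² = v₀² + 2aΔx → Δx = (61.5² − 49.5²)/(2·4.5) = 148 m

Phase 2 (decelerating): v₀ = 61.5 m/s, a = -6.4 m/s².
v = v₀ + at = 61.5 + (-6.4)(2.5) = 45.5 m/s
Δx = v₀t + ½at² = 61.5·2.5 + 0.5·-6.4·2.5² = 134 m
Total time = 2.67 + 2.50 = 5.17 s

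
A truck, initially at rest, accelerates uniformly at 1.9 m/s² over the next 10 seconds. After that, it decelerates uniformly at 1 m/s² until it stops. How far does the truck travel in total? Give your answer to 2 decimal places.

275.50 m

Phase 1 (accelerating): v₀ = 0 m/s, a = 1.9 m/s².
v = v₀ + at = 0 + (1.9)(10) = 19.0 m/s
Δx = v₀t + ½at² = 0·10 + 0.5·1.9·10² = 95.0 m

Phase 2 (decelerating): v₀ = 19.0 m/s, a = -1 m/s².
v = v₀ + at → t = (0 − 19.0) / -1 = 19.0 s
v² = v₀² + 2aΔx → Δx = (0² − 19.0²)/(2·-1) = 180 m
Total distance = 95.0 + 180 = 276 m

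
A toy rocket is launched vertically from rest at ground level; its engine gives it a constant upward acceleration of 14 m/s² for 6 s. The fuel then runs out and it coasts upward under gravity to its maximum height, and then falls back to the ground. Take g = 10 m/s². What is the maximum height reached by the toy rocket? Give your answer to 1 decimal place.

Phase 1 (powered ascent): v₀ = 0 m/s, a = 14 m/s².
v = v₀ + at = 0 + (14)(6) = 84.0 m/s
Δx = v₀t + ½at² = 0·6 + 0.5·14·6² = 252 m

Phase 2 (coasting upward): v₀ = 84.0 m/s, a = -10 m/s².
v = v₀ + at → t = (0 − 84.0) / -10 = 8.40 s
v² = v₀² + 2aΔx → Δx = (0² − 84.0²)/(2·-10) = 353 m
Maximum height = 252 + 353 = 605 m

604.8 m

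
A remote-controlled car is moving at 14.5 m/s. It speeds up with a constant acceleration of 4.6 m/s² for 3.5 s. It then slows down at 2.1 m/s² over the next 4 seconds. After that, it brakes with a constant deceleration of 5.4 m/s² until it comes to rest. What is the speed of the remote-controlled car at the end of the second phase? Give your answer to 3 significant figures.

22.2 m/s

Phase 1 (accelerating): v₀ = 14.5 m/s, a = 4.6 m/s².
v = v₀ + at = 14.5 + (4.6)(3.5) = 30.6 m/s
Δx = v₀t + ½at² = 14.5·3.5 + 0.5·4.6·3.5² = 78.9 m

Phase 2 (decelerating): v₀ = 30.6 m/s, a = -2.1 m/s².
v = v₀ + at = 30.6 + (-2.1)(4) = 22.2 m/s
Δx = v₀t + ½at² = 30.6·4 + 0.5·-2.1·4² = 106 m
Speed at end of phase 2 = 22.2 m/s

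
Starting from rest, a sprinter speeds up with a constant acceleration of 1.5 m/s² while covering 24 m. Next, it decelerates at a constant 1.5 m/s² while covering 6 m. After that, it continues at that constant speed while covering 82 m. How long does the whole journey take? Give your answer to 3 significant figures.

17.6 s

Phase 1 (accelerating): v₀ = 0 m/s, a = 1.5 m/s².
v² = v₀² + 2aΔx = 0² + 2·1.5·24 = 72.0 → v = 8.49 m/s
t = (v − v₀)/a = (8.49 − 0)/1.5 = 5.66 s

Phase 2 (decelerating): v₀ = 8.49 m/s, a = -1.5 m/s².
v² = v₀² + 2aΔx = 8.49² + 2·-1.5·6 = 54.0 → v = 7.35 m/s
t = (v − v₀)/a = (7.35 − 8.49)/-1.5 = 0.758 s

Phase 3 (constant speed): v₀ = 7.35 m/s, a = 0 m/s².
Constant speed: t = d/v = 82/7.35 = 11.2 s
Total time = 5.66 + 0.758 + 11.2 = 17.6 s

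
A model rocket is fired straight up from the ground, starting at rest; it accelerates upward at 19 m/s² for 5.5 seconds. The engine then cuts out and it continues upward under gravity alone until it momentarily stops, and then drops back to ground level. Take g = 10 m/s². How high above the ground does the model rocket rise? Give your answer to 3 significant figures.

833 m

Phase 1 (powered ascent): v₀ = 0 m/s, a = 19 m/s².
v = v₀ + at = 0 + (19)(5.5) = 104 m/s
Δx = v₀t + ½at² = 0·5.5 + 0.5·19·5.5² = 287 m

Phase 2 (coasting upward): v₀ = 104 m/s, a = -10 m/s².
v = v₀ + at → t = (0 − 104) / -10 = 10.4 s
v² = v₀² + 2aΔx → Δx = (0² − 104²)/(2·-10) = 546 m
Maximum height = 287 + 546 = 833 m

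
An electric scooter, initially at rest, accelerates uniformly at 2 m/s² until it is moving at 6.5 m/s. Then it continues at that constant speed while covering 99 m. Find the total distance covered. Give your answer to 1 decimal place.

109.6 m

Phase 1 (accelerating): v₀ = 0 m/s, a = 2 m/s².
v = v₀ + at → t = (6.5 − 0) / 2 = 3.25 s
v² = v₀² + 2aΔx → Δx = (6.5² − 0²)/(2·2) = 10.6 m

Phase 2 (constant speed): v₀ = 6.50 m/s, a = 0 m/s².
Constant speed: t = d/v = 99/6.50 = 15.2 s
Total distance = 10.6 + 99.0 = 110 m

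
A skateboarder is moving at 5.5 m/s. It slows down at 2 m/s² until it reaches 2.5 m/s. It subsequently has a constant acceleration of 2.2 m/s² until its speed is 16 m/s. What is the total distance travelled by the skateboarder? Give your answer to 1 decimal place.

62.8 m

Phase 1 (decelerating): v₀ = 5.50 m/s, a = -2 m/s².
v = v₀ + at → t = (2.5 − 5.50) / -2 = 1.50 s
v² = v₀² + 2aΔx → Δx = (2.5² − 5.50²)/(2·-2) = 6.00 m

Phase 2 (accelerating): v₀ = 2.50 m/s, a = 2.2 m/s².
v = v₀ + at → t = (16 − 2.50) / 2.2 = 6.14 s
v² = v₀² + 2aΔx → Δx = (16² − 2.50²)/(2·2.2) = 56.8 m
Total distance = 6.00 + 56.8 = 62.8 m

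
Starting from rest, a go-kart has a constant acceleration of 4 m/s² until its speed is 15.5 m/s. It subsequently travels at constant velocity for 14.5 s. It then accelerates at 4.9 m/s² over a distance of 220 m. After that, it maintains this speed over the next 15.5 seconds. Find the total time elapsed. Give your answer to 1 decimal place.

Phase 1 (accelerating): v₀ = 0 m/s, a = 4 m/s².
v = v₀ + at → t = (15.5 − 0) / 4 = 3.88 s
v² = v₀² + 2aΔx → Δx = (15.5² − 0²)/(2·4) = 30.0 m

Phase 2 (constant speed): v₀ = 15.5 m/s, a = 0 m/s².
v = v₀ + at = 15.5 + (0)(14.5) = 15.5 m/s
Δx = v₀t + ½at² = 15.5·14.5 + 0.5·0·14.5² = 225 m

Phase 3 (accelerating): v₀ = 15.5 m/s, a = 4.9 m/s².
v² = v₀² + 2aΔx = 15.5² + 2·4.9·220 = 2400 → v = 49.0 m/s
t = (v − v₀)/a = (49.0 − 15.5)/4.9 = 6.83 s

Phase 4 (constant speed): v₀ = 49.0 m/s, a = 0 m/s².
v = v₀ + at = 49.0 + (0)(15.5) = 49.0 m/s
Δx = v₀t + ½at² = 49.0·15.5 + 0.5·0·15.5² = 759 m
Total time = 3.88 + 14.5 + 6.83 + 15.5 = 40.7 s

40.7 s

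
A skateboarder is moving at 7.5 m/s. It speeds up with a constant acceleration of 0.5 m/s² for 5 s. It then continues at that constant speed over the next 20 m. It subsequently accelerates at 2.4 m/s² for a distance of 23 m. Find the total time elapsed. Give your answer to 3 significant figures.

Phase 1 (accelerating): v₀ = 7.50 m/s, a = 0.5 m/s².
v = v₀ + at = 7.50 + (0.5)(5) = 10.0 m/s
Δx = v₀t + ½at² = 7.50·5 + 0.5·0.5·5² = 43.8 m

Phase 2 (constant speed): v₀ = 10.0 m/s, a = 0 m/s².
Constant speed: t = d/v = 20/10.0 = 2.00 s

Phase 3 (accelerating): v₀ = 10.0 m/s, a = 2.4 m/s².
v² = v₀² + 2aΔx = 10.0² + 2·2.4·23 = 210 → v = 14.5 m/s
t = (v − v₀)/a = (14.5 − 10.0)/2.4 = 1.88 s
Total time = 5.00 + 2.00 + 1.88 = 8.88 s

8.88 s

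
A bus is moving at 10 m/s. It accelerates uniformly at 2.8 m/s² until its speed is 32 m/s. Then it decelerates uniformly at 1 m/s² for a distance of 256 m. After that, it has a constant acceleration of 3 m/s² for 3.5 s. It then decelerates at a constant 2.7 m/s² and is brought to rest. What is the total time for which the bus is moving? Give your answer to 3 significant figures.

33.0 s

Phase 1 (accelerating): v₀ = 10.0 m/s, a = 2.8 m/s².
v = v₀ + at → t = (32 − 10.0) / 2.8 = 7.86 s
v² = v₀² + 2aΔx → Δx = (32² − 10.0²)/(2·2.8) = 165 m

Phase 2 (decelerating): v₀ = 32.0 m/s, a = -1 m/s².
v² = v₀² + 2aΔx = 32.0² + 2·-1·256 = 512 → v = 22.6 m/s
t = (v − v₀)/a = (22.6 − 32.0)/-1 = 9.37 s

Phase 3 (accelerating): v₀ = 22.6 m/s, a = 3 m/s².
v = v₀ + at = 22.6 + (3)(3.5) = 33.1 m/s
Δx = v₀t + ½at² = 22.6·3.5 + 0.5·3·3.5² = 97.6 m

Phase 4 (decelerating): v₀ = 33.1 m/s, a = -2.7 m/s².
v = v₀ + at → t = (0 − 33.1) / -2.7 = 12.3 s
v² = v₀² + 2aΔx → Δx = (0² − 33.1²)/(2·-2.7) = 203 m
Total time = 7.86 + 9.37 + 3.50 + 12.3 = 33.0 s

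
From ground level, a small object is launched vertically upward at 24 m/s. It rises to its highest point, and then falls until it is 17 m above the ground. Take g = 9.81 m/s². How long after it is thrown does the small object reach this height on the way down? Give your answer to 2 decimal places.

Phase 1 (rising): v₀ = 24.0 m/s, a = -9.81 m/s².
v = v₀ + at → t = (0 − 24.0) / -9.81 = 2.45 s
v² = v₀² + 2aΔx → Δx = (0² − 24.0²)/(2·-9.81) = 29.4 m

Phase 2 (falling): v₀ = 0 m/s, a = -9.81 m/s².
Falls 12.4 m from rest: t = √(2·12.4/9.81) = 1.59 s; v = g·t = 15.6 m/s.
Total time = 2.45 + 1.59 = 4.03 s

4.03 s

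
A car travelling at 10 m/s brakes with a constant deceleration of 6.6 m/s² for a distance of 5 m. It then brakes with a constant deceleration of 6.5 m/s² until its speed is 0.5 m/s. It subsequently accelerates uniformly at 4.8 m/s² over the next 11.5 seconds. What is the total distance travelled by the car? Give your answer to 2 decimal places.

Phase 1 (decelerating): v₀ = 10.0 m/s, a = -6.6 m/s².
v² = v₀² + 2aΔx = 10.0² + 2·-6.6·5 = 34.0 → v = 5.83 m/s
t = (v − v₀)/a = (5.83 − 10.0)/-6.6 = 0.632 s

Phase 2 (decelerating): v₀ = 5.83 m/s, a = -6.5 m/s².
v = v₀ + at → t = (0.5 − 5.83) / -6.5 = 0.820 s
v² = v₀² + 2aΔx → Δx = (0.5² − 5.83²)/(2·-6.5) = 2.60 m

Phase 3 (accelerating): v₀ = 0.500 m/s, a = 4.8 m/s².
v = v₀ + at = 0.500 + (4.8)(11.5) = 55.7 m/s
Δx = v₀t + ½at² = 0.500·11.5 + 0.5·4.8·11.5² = 323 m
Total distance = 5.00 + 2.60 + 323 = 331 m

330.75 m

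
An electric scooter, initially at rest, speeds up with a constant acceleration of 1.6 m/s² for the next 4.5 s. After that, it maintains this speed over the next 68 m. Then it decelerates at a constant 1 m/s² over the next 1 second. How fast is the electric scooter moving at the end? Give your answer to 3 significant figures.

Phase 1 (accelerating): v₀ = 0 m/s, a = 1.6 m/s².
v = v₀ + at = 0 + (1.6)(4.5) = 7.20 m/s
Δx = v₀t + ½at² = 0·4.5 + 0.5·1.6·4.5² = 16.2 m

Phase 2 (constant speed): v₀ = 7.20 m/s, a = 0 m/s².
Constant speed: t = d/v = 68/7.20 = 9.44 s

Phase 3 (decelerating): v₀ = 7.20 m/s, a = -1 m/s².
v = v₀ + at = 7.20 + (-1)(1) = 6.20 m/s
Δx = v₀t + ½at² = 7.20·1 + 0.5·-1·1² = 6.70 m
Final speed = 6.20 m/s

6.20 m/s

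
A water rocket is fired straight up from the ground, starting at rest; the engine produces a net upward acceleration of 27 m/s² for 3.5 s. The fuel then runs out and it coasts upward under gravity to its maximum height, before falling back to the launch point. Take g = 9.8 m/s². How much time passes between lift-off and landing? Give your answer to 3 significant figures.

24.4 s

Phase 1 (powered ascent): v₀ = 0 m/s, a = 27 m/s².
v = v₀ + at = 0 + (27)(3.5) = 94.5 m/s
Δx = v₀t + ½at² = 0·3.5 + 0.5·27·3.5² = 165 m

Phase 2 (coasting upward): v₀ = 94.5 m/s, a = -9.8 m/s².
v = v₀ + at → t = (0 − 94.5) / -9.8 = 9.64 s
v² = v₀² + 2aΔx → Δx = (0² − 94.5²)/(2·-9.8) = 456 m

Phase 3 (free fall): v₀ = 0 m/s, a = -9.8 m/s².
Falls 621 m from rest: t = √(2·621/9.8) = 11.3 s; v = g·t = 110 m/s.
Total time = 3.50 + 9.64 + 11.3 = 24.4 s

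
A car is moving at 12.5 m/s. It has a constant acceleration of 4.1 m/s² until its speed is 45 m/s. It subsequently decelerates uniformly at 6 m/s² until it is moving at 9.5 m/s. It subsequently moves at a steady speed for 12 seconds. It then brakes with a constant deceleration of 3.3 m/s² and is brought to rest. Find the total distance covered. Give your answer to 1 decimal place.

516.8 m

Phase 1 (accelerating): v₀ = 12.5 m/s, a = 4.1 m/s².
v = v₀ + at → t = (45 − 12.5) / 4.1 = 7.93 s
v² = v₀² + 2aΔx → Δx = (45² − 12.5²)/(2·4.1) = 228 m

Phase 2 (decelerating): v₀ = 45.0 m/s, a = -6 m/s².
v = v₀ + at → t = (9.5 − 45.0) / -6 = 5.92 s
v² = v₀² + 2aΔx → Δx = (9.5² − 45.0²)/(2·-6) = 161 m

Phase 3 (constant speed): v₀ = 9.50 m/s, a = 0 m/s².
v = v₀ + at = 9.50 + (0)(12) = 9.50 m/s
Δx = v₀t + ½at² = 9.50·12 + 0.5·0·12² = 114 m

Phase 4 (decelerating): v₀ = 9.50 m/s, a = -3.3 m/s².
v = v₀ + at → t = (0 − 9.50) / -3.3 = 2.88 s
v² = v₀² + 2aΔx → Δx = (0² − 9.50²)/(2·-3.3) = 13.7 m
Total distance = 228 + 161 + 114 + 13.7 = 517 m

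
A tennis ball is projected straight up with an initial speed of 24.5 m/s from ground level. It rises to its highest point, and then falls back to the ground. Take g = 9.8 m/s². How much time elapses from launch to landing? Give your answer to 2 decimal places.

Phase 1 (rising): v₀ = 24.5 m/s, a = -9.8 m/s².
v = v₀ + at → t = (0 − 24.5) / -9.8 = 2.50 s
v² = v₀² + 2aΔx → Δx = (0² − 24.5²)/(2·-9.8) = 30.6 m

Phase 2 (falling): v₀ = 0 m/s, a = -9.8 m/s².
Falls 30.6 m from rest: t = √(2·30.6/9.8) = 2.50 s; v = g·t = 24.5 m/s.
Total time = 2.50 + 2.50 = 5.00 s

5.00 s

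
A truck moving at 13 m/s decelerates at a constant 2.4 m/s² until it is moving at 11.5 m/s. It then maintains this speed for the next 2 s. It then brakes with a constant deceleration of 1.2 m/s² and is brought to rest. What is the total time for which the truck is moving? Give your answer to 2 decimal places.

12.21 s

Phase 1 (decelerating): v₀ = 13.0 m/s, a = -2.4 m/s².
v = v₀ + at → t = (11.5 − 13.0) / -2.4 = 0.625 s
v² = v₀² + 2aΔx → Δx = (11.5² − 13.0²)/(2·-2.4) = 7.66 m

Phase 2 (constant speed): v₀ = 11.5 m/s, a = 0 m/s².
v = v₀ + at = 11.5 + (0)(2) = 11.5 m/s
Δx = v₀t + ½at² = 11.5·2 + 0.5·0·2² = 23.0 m

Phase 3 (decelerating): v₀ = 11.5 m/s, a = -1.2 m/s².
v = v₀ + at → t = (0 − 11.5) / -1.2 = 9.58 s
v² = v₀² + 2aΔx → Δx = (0² − 11.5²)/(2·-1.2) = 55.1 m
Total time = 0.625 + 2.00 + 9.58 = 12.2 s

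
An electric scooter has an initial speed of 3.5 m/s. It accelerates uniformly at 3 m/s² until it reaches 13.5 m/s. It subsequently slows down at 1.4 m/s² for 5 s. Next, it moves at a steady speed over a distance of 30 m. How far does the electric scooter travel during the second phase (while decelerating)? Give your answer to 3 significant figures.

50.0 m

Phase 1 (accelerating): v₀ = 3.50 m/s, a = 3 m/s².
v = v₀ + at → t = (13.5 − 3.50) / 3 = 3.33 s
v² = v₀² + 2aΔx → Δx = (13.5² − 3.50²)/(2·3) = 28.3 m

Phase 2 (decelerating): v₀ = 13.5 m/s, a = -1.4 m/s².
v = v₀ + at = 13.5 + (-1.4)(5) = 6.50 m/s
Δx = v₀t + ½at² = 13.5·5 + 0.5·-1.4·5² = 50.0 m
Distance in phase 2 = 50.0 m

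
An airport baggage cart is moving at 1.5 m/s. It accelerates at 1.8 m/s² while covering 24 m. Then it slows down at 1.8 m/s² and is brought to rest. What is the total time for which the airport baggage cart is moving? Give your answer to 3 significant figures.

Phase 1 (accelerating): v₀ = 1.50 m/s, a = 1.8 m/s².
v² = v₀² + 2aΔx = 1.50² + 2·1.8·24 = 88.7 → v = 9.42 m/s
t = (v − v₀)/a = (9.42 − 1.50)/1.8 = 4.40 s

Phase 2 (decelerating): v₀ = 9.42 m/s, a = -1.8 m/s².
v = v₀ + at → t = (0 − 9.42) / -1.8 = 5.23 s
v² = v₀² + 2aΔx → Δx = (0² − 9.42²)/(2·-1.8) = 24.6 m
Total time = 4.40 + 5.23 = 9.63 s

9.63 s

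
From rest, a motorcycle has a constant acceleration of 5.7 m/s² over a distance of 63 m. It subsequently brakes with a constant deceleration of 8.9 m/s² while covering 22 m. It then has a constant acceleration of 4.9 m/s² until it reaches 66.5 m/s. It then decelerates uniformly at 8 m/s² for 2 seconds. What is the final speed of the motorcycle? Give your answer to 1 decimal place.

Phase 1 (accelerating): v₀ = 0 m/s, a = 5.7 m/s².
v² = v₀² + 2aΔx = 0² + 2·5.7·63 = 718 → v = 26.8 m/s
t = (v − v₀)/a = (26.8 − 0)/5.7 = 4.70 s

Phase 2 (decelerating): v₀ = 26.8 m/s, a = -8.9 m/s².
v² = v₀² + 2aΔx = 26.8² + 2·-8.9·22 = 327 → v = 18.1 m/s
t = (v − v₀)/a = (18.1 − 26.8)/-8.9 = 0.981 s

Phase 3 (accelerating): v₀ = 18.1 m/s, a = 4.9 m/s².
v = v₀ + at → t = (66.5 − 18.1) / 4.9 = 9.88 s
v² = v₀² + 2aΔx → Δx = (66.5² − 18.1²)/(2·4.9) = 418 m

Phase 4 (decelerating): v₀ = 66.5 m/s, a = -8 m/s².
v = v₀ + at = 66.5 + (-8)(2) = 50.5 m/s
Δx = v₀t + ½at² = 66.5·2 + 0.5·-8·2² = 117 m
Final speed = 50.5 m/s

50.5 m/s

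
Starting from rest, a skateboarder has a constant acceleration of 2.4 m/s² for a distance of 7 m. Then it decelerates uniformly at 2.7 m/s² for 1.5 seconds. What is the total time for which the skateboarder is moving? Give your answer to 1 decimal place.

Phase 1 (accelerating): v₀ = 0 m/s, a = 2.4 m/s².
v² = v₀² + 2aΔx = 0² + 2·2.4·7 = 33.6 → v = 5.80 m/s
t = (v − v₀)/a = (5.80 − 0)/2.4 = 2.42 s

Phase 2 (decelerating): v₀ = 5.80 m/s, a = -2.7 m/s².
v = v₀ + at = 5.80 + (-2.7)(1.5) = 1.75 m/s
Δx = v₀t + ½at² = 5.80·1.5 + 0.5·-2.7·1.5² = 5.66 m
Total time = 2.42 + 1.50 = 3.92 s

3.9 s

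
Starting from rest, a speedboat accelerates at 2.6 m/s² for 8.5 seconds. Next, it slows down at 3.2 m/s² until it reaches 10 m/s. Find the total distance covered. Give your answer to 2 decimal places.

154.61 m

Phase 1 (accelerating): v₀ = 0 m/s, a = 2.6 m/s².
v = v₀ + at = 0 + (2.6)(8.5) = 22.1 m/s
Δx = v₀t + ½at² = 0·8.5 + 0.5·2.6·8.5² = 93.9 m

Phase 2 (decelerating): v₀ = 22.1 m/s, a = -3.2 m/s².
v = v₀ + at → t = (10 − 22.1) / -3.2 = 3.78 s
v² = v₀² + 2aΔx → Δx = (10² − 22.1²)/(2·-3.2) = 60.7 m
Total distance = 93.9 + 60.7 = 155 m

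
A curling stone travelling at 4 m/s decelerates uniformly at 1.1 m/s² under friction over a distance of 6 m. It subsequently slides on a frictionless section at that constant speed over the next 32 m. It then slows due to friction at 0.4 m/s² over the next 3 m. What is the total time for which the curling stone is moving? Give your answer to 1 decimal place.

Phase 1 (decelerating): v₀ = 4.00 m/s, a = -1.1 m/s².
v² = v₀² + 2aΔx = 4.00² + 2·-1.1·6 = 2.80 → v = 1.67 m/s
t = (v − v₀)/a = (1.67 − 4.00)/-1.1 = 2.12 s

Phase 2 (constant speed): v₀ = 1.67 m/s, a = 0 m/s².
Constant speed: t = d/v = 32/1.67 = 19.1 s

Phase 3 (decelerating): v₀ = 1.67 m/s, a = -0.4 m/s².
v² = v₀² + 2aΔx = 1.67² + 2·-0.4·3 = 0.400 → v = 0.632 m/s
t = (v − v₀)/a = (0.632 − 1.67)/-0.4 = 2.60 s
Total time = 2.12 + 19.1 + 2.60 = 23.8 s

23.8 s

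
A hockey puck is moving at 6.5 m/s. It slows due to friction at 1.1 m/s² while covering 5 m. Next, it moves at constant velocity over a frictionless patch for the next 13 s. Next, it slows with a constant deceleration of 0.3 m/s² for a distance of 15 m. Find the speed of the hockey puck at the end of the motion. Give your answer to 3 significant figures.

4.72 m/s

Phase 1 (decelerating): v₀ = 6.50 m/s, a = -1.1 m/s².
v² = v₀² + 2aΔx = 6.50² + 2·-1.1·5 = 31.2 → v = 5.59 m/s
t = (v − v₀)/a = (5.59 − 6.50)/-1.1 = 0.827 s

Phase 2 (constant speed): v₀ = 5.59 m/s, a = 0 m/s².
v = v₀ + at = 5.59 + (0)(13) = 5.59 m/s
Δx = v₀t + ½at² = 5.59·13 + 0.5·0·13² = 72.7 m

Phase 3 (decelerating): v₀ = 5.59 m/s, a = -0.3 m/s².
v² = v₀² + 2aΔx = 5.59² + 2·-0.3·15 = 22.3 → v = 4.72 m/s
t = (v − v₀)/a = (4.72 − 5.59)/-0.3 = 2.91 s
Final speed = 4.72 m/s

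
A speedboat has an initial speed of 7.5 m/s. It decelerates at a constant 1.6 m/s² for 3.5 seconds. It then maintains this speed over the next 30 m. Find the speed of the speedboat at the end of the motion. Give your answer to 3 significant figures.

Phase 1 (decelerating): v₀ = 7.50 m/s, a = -1.6 m/s².
v = v₀ + at = 7.50 + (-1.6)(3.5) = 1.90 m/s
Δx = v₀t + ½at² = 7.50·3.5 + 0.5·-1.6·3.5² = 16.4 m

Phase 2 (constant speed): v₀ = 1.90 m/s, a = 0 m/s².
Constant speed: t = d/v = 30/1.90 = 15.8 s
Final speed = 1.90 m/s

1.90 m/s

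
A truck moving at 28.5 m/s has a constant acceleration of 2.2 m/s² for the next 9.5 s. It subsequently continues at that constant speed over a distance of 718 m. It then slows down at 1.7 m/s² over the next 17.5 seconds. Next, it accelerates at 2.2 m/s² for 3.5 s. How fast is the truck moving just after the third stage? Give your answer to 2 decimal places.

Phase 1 (accelerating): v₀ = 28.5 m/s, a = 2.2 m/s².
v = v₀ + at = 28.5 + (2.2)(9.5) = 49.4 m/s
Δx = v₀t + ½at² = 28.5·9.5 + 0.5·2.2·9.5² = 370 m

Phase 2 (constant speed): v₀ = 49.4 m/s, a = 0 m/s².
Constant speed: t = d/v = 718/49.4 = 14.5 s

Phase 3 (decelerating): v₀ = 49.4 m/s, a = -1.7 m/s².
v = v₀ + at = 49.4 + (-1.7)(17.5) = 19.7 m/s
Δx = v₀t + ½at² = 49.4·17.5 + 0.5·-1.7·17.5² = 604 m
Speed at end of phase 3 = 19.7 m/s

19.65 m/s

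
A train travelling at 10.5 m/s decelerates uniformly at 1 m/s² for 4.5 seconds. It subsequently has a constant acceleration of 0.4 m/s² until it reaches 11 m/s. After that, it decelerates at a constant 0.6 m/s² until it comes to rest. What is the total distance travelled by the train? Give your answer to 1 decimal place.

Phase 1 (decelerating): v₀ = 10.5 m/s, a = -1 m/s².
v = v₀ + at = 10.5 + (-1)(4.5) = 6.00 m/s
Δx = v₀t + ½at² = 10.5·4.5 + 0.5·-1·4.5² = 37.1 m

Phase 2 (accelerating): v₀ = 6.00 m/s, a = 0.4 m/s².
v = v₀ + at → t = (11 − 6.00) / 0.4 = 12.5 s
v² = v₀² + 2aΔx → Δx = (11² − 6.00²)/(2·0.4) = 106 m

Phase 3 (decelerating): v₀ = 11.0 m/s, a = -0.6 m/s².
v = v₀ + at → t = (0 − 11.0) / -0.6 = 18.3 s
v² = v₀² + 2aΔx → Δx = (0² − 11.0²)/(2·-0.6) = 101 m
Total distance = 37.1 + 106 + 101 = 244 m

244.2 m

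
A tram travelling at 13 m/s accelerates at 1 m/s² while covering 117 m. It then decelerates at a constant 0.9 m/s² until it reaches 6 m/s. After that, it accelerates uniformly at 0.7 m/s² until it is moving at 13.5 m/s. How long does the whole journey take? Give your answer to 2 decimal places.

33.43 s

Phase 1 (accelerating): v₀ = 13.0 m/s, a = 1 m/s².
v² = v₀² + 2aΔx = 13.0² + 2·1·117 = 403 → v = 20.1 m/s
t = (v − v₀)/a = (20.1 − 13.0)/1 = 7.07 s

Phase 2 (decelerating): v₀ = 20.1 m/s, a = -0.9 m/s².
v = v₀ + at → t = (6 − 20.1) / -0.9 = 15.6 s
v² = v₀² + 2aΔx → Δx = (6² − 20.1²)/(2·-0.9) = 204 m

Phase 3 (accelerating): v₀ = 6.00 m/s, a = 0.7 m/s².
v = v₀ + at → t = (13.5 − 6.00) / 0.7 = 10.7 s
v² = v₀² + 2aΔx → Δx = (13.5² − 6.00²)/(2·0.7) = 104 m
Total time = 7.07 + 15.6 + 10.7 = 33.4 s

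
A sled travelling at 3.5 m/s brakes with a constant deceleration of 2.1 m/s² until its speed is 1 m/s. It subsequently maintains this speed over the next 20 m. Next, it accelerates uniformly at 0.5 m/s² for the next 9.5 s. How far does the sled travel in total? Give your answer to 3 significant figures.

54.7 m

Phase 1 (decelerating): v₀ = 3.50 m/s, a = -2.1 m/s².
v = v₀ + at → t = (1 − 3.50) / -2.1 = 1.19 s
v² = v₀² + 2aΔx → Δx = (1² − 3.50²)/(2·-2.1) = 2.68 m

Phase 2 (constant speed): v₀ = 1.00 m/s, a = 0 m/s².
Constant speed: t = d/v = 20/1.00 = 20.0 s

Phase 3 (accelerating): v₀ = 1.00 m/s, a = 0.5 m/s².
v = v₀ + at = 1.00 + (0.5)(9.5) = 5.75 m/s
Δx = v₀t + ½at² = 1.00·9.5 + 0.5·0.5·9.5² = 32.1 m
Total distance = 2.68 + 20.0 + 32.1 = 54.7 m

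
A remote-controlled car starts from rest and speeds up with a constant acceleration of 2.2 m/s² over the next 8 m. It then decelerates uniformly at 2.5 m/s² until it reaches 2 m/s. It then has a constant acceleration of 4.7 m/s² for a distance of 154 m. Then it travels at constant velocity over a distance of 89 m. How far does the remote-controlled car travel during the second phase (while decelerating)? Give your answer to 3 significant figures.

6.24 m

Phase 1 (accelerating): v₀ = 0 m/s, a = 2.2 m/s².
v² = v₀² + 2aΔx = 0² + 2·2.2·8 = 35.2 → v = 5.93 m/s
t = (v − v₀)/a = (5.93 − 0)/2.2 = 2.70 s

Phase 2 (decelerating): v₀ = 5.93 m/s, a = -2.5 m/s².
v = v₀ + at → t = (2 − 5.93) / -2.5 = 1.57 s
v² = v₀² + 2aΔx → Δx = (2² − 5.93²)/(2·-2.5) = 6.24 m
Distance in phase 2 = 6.24 m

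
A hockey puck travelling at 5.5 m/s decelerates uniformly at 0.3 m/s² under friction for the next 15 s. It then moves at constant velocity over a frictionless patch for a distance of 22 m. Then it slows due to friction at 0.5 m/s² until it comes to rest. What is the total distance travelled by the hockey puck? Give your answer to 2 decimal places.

Phase 1 (decelerating): v₀ = 5.50 m/s, a = -0.3 m/s².
v = v₀ + at = 5.50 + (-0.3)(15) = 1.00 m/s
Δx = v₀t + ½at² = 5.50·15 + 0.5·-0.3·15² = 48.8 m

Phase 2 (constant speed): v₀ = 1.00 m/s, a = 0 m/s².
Constant speed: t = d/v = 22/1.00 = 22.0 s

Phase 3 (decelerating): v₀ = 1.00 m/s, a = -0.5 m/s².
v = v₀ + at → t = (0 − 1.00) / -0.5 = 2.00 s
v² = v₀² + 2aΔx → Δx = (0² − 1.00²)/(2·-0.5) = 1.00 m
Total distance = 48.8 + 22.0 + 1.00 = 71.8 m

71.75 m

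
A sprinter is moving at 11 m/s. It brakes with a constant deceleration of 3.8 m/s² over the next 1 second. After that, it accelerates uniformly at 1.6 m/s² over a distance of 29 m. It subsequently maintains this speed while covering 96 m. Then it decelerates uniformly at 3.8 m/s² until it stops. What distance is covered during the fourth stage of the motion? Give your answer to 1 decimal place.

19.0 m

Phase 1 (decelerating): v₀ = 11.0 m/s, a = -3.8 m/s².
v = v₀ + at = 11.0 + (-3.8)(1) = 7.20 m/s
Δx = v₀t + ½at² = 11.0·1 + 0.5·-3.8·1² = 9.10 m

Phase 2 (accelerating): v₀ = 7.20 m/s, a = 1.6 m/s².
v² = v₀² + 2aΔx = 7.20² + 2·1.6·29 = 145 → v = 12.0 m/s
t = (v − v₀)/a = (12.0 − 7.20)/1.6 = 3.02 s

Phase 3 (constant speed): v₀ = 12.0 m/s, a = 0 m/s².
Constant speed: t = d/v = 96/12.0 = 7.98 s

Phase 4 (decelerating): v₀ = 12.0 m/s, a = -3.8 m/s².
v = v₀ + at → t = (0 − 12.0) / -3.8 = 3.16 s
v² = v₀² + 2aΔx → Δx = (0² − 12.0²)/(2·-3.8) = 19.0 m
Distance in phase 4 = 19.0 m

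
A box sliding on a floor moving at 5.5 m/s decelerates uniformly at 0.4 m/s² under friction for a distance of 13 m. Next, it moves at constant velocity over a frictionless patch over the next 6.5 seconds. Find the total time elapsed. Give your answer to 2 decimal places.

Phase 1 (decelerating): v₀ = 5.50 m/s, a = -0.4 m/s².
v² = v₀² + 2aΔx = 5.50² + 2·-0.4·13 = 19.9 → v = 4.46 m/s
t = (v − v₀)/a = (4.46 − 5.50)/-0.4 = 2.61 s

Phase 2 (constant speed): v₀ = 4.46 m/s, a = 0 m/s².
v = v₀ + at = 4.46 + (0)(6.5) = 4.46 m/s
Δx = v₀t + ½at² = 4.46·6.5 + 0.5·0·6.5² = 29.0 m
Total time = 2.61 + 6.50 = 9.11 s

9.11 s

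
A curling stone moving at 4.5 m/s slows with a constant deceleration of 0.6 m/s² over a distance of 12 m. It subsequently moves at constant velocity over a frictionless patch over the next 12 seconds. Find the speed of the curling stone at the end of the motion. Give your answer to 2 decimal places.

2.42 m/s

Phase 1 (decelerating): v₀ = 4.50 m/s, a = -0.6 m/s².
v² = v₀² + 2aΔx = 4.50² + 2·-0.6·12 = 5.85 → v = 2.42 m/s
t = (v − v₀)/a = (2.42 − 4.50)/-0.6 = 3.47 s

Phase 2 (constant speed): v₀ = 2.42 m/s, a = 0 m/s².
v = v₀ + at = 2.42 + (0)(12) = 2.42 m/s
Δx = v₀t + ½at² = 2.42·12 + 0.5·0·12² = 29.0 m
Final speed = 2.42 m/s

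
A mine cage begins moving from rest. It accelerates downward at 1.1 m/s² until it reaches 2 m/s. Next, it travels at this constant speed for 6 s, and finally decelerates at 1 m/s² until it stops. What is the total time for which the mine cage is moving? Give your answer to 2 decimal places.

9.82 s

Phase 1 (accelerating): v₀ = 0 m/s, a = 1.1 m/s².
v = v₀ + at → t = (2 − 0) / 1.1 = 1.82 s
v² = v₀² + 2aΔx → Δx = (2² − 0²)/(2·1.1) = 1.82 m

Phase 2 (constant speed): v₀ = 2.00 m/s, a = 0 m/s².
v = v₀ + at = 2.00 + (0)(6) = 2.00 m/s
Δx = v₀t + ½at² = 2.00·6 + 0.5·0·6² = 12.0 m

Phase 3 (decelerating): v₀ = 2.00 m/s, a = -1 m/s².
v = v₀ + at → t = (0 − 2.00) / -1 = 2.00 s
v² = v₀² + 2aΔx → Δx = (0² − 2.00²)/(2·-1) = 2.00 m
Total time = 1.82 + 6.00 + 2.00 = 9.82 s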